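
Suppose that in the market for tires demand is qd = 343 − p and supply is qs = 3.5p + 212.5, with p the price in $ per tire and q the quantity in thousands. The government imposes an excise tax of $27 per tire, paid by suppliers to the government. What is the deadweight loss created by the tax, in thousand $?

Deadweight loss = $283.5 thousand.

Before the tax: set 343 − p = 3.5p + 212.5 → p* = $29, q* = 314.
With the tax collected from suppliers, supply shifts: qs = 3.5(p − 27) + 212.5.
Solving gives q = 293 with buyers paying $50 and suppliers receiving $23 (the $27 wedge).
Quantity falls by |ΔQ| = |314 − 293| = 21.
DWL = ½ · t · |ΔQ| = ½ · 27 · 21 = $283.5.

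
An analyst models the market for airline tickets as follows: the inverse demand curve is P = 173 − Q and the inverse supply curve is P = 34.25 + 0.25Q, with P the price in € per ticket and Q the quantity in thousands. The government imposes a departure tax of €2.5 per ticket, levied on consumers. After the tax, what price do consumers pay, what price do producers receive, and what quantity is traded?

Inverting to Q(P) form: Qd = 173 − P; Qs = 4P − 137.
Before the tax: set 173 − P = 4P − 137 → P* = €62, Q* = 111.
With the tax collected from consumers, demand (in seller-price terms) shifts: Qd = 173 − (P + 2.5).
New equilibrium: consumers pay €64, producers receive €61.5, Q = 109. (Wedge: Pb − Ps = 2.5.)
The less price-elastic side of the market bears the larger share of a per-unit tax.

Consumers pay €64; producers receive €61.5; quantity = 109.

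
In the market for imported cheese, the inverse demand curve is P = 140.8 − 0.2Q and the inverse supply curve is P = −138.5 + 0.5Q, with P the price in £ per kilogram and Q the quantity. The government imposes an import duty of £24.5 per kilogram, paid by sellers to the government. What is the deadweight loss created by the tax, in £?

Deadweight loss = £428.75.

Inverting to Q(P) form: Qd = 704 − 5P; Qs = 2P + 277.
Without the tax, 704 − 5P = 2P + 277 gives 7P = 427, so P* = £61 and Q* = 399.
With the tax collected from sellers, supply shifts: Qs = 2(P − 24.5) + 277.
Solving gives Q = 364 with buyers paying £68 and sellers receiving £43.5 (the £24.5 wedge).
Quantity falls by |ΔQ| = |399 − 364| = 35.
DWL = ½ · t · |ΔQ| = ½ · 24.5 · 35 = £428.75.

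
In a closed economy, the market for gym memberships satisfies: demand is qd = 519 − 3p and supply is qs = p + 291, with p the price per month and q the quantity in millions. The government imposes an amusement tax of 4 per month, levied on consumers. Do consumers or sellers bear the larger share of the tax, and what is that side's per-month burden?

Sellers bear the larger share: 3 per month.

Without the tax, 519 − 3p = p + 291 gives 4p = 228, so p* = 57 and q* = 348.
With the tax collected from consumers, demand (in seller-price terms) shifts: qd = 519 − 3(p + 4).
New equilibrium: consumers pay 58, sellers receive 54, q = 345. (Wedge: pb − ps = 4.)
Per-month burden: consumers 1, sellers 3.
Sellers take the larger share because supply is less price-elastic here (demand slope 3 vs supply slope 1).
The less price-elastic side of the market bears the larger share of a per-unit tax.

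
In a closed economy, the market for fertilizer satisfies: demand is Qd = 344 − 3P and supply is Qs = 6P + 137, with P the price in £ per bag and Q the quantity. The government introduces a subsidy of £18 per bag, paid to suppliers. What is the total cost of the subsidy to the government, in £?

Without the subsidy, 344 − 3P = 6P + 137 gives 9P = 207, so P* = £23 and Q* = 275.
With a per-unit subsidy paid to suppliers, each receives P + 18 per unit sold, so supply becomes Qs = 6(P + 18) + 137.
New equilibrium: buyers pay £11, suppliers receive £29, Q = 311. (Wedge: Pb − Ps = −18.)
Outlay = t · Q = 18 · 311 = £5598.

Government outlay = £5598.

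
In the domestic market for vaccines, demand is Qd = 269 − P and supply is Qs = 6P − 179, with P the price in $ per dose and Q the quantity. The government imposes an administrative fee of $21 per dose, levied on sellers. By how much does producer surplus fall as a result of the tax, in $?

Producer surplus falls by $588.

Before the tax: set 269 − P = 6P − 179 → P* = $64, Q* = 205.
With the tax collected from sellers, supply shifts: Qs = 6(P − 21) − 179.
Solving gives Q = 187 with buyers paying $82 and sellers receiving $61 (the $21 wedge).
ΔPS is the trapezoid between Q = 187 and Q = 205 of height $3: ½ · (205 + 187) · 3 = $588.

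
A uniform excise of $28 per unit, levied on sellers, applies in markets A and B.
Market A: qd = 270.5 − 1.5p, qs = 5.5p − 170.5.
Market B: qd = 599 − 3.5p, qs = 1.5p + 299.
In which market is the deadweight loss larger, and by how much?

Market A: pre-tax p* = $63, q* = 176; post-tax q = 143; deadweight loss = $462.
Market B: pre-tax p* = $60, q* = 389; post-tax q = 359.6; deadweight loss = $411.6.
Difference: $462 vs $411.6 → market A is larger by $50.4.

Market A, by $50.4.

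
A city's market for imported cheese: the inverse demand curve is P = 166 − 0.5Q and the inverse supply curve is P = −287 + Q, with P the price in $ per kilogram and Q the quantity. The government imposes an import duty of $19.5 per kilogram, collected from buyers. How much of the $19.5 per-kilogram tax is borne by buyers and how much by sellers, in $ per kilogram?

Rewrite in direct form: Qd = 332 − 2P and Qs = P + 287.
Without the tax, 332 − 2P = P + 287 gives 3P = 45, so P* = $15 and Q* = 302.
With the tax collected from buyers, demand (in seller-price terms) shifts: Qd = 332 − 2(P + 19.5).
New equilibrium: buyers pay $21.5, sellers receive $2, Q = 289. (Wedge: Pb − Ps = 19.5.)
Burden on buyers: $6.5; on sellers: $13. (They sum to $19.5.)
The less price-elastic side of the market bears the larger share of a per-unit tax.

Buyers bear $6.5 per kilogram; sellers bear $13 per kilogram.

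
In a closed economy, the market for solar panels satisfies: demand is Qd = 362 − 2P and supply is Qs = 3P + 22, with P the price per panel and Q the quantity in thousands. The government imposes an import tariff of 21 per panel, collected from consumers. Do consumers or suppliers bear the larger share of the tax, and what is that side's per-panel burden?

Consumers bear the larger share: 12.6 per panel.

Without the tax, 362 − 2P = 3P + 22 gives 5P = 340, so P* = 68 and Q* = 226.
With the tax collected from consumers, demand (in seller-price terms) shifts: Qd = 362 − 2(P + 21).
Solving gives Q = 200.8 with consumers paying 80.6 and suppliers receiving 59.6 (the 21 wedge).
Per-panel burden: consumers 12.6, suppliers 8.4.
Consumers take the larger share because demand is less price-elastic here (demand slope 2 vs supply slope 3).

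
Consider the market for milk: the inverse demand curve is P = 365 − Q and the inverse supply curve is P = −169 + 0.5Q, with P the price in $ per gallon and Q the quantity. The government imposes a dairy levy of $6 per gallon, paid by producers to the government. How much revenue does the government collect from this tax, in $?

Inverting to Q(P) form: Qd = 365 − P; Qs = 2P + 338.
Without the tax, 365 − P = 2P + 338 gives 3P = 27, so P* = $9 and Q* = 356.
With the tax collected from producers, supply shifts: Qs = 2(P − 6) + 338.
Solving gives Q = 352 with buyers paying $13 and producers receiving $7 (the $6 wedge).
Revenue = t · Q = 6 · 352 = $2112.

Tax revenue = $2112.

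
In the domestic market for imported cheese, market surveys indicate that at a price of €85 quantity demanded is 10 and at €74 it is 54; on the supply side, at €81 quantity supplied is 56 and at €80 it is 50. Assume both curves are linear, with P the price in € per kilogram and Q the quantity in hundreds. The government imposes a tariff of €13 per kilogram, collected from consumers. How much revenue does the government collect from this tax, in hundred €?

Tax revenue = €88.4 hundred.

Demand slope: (54 − 10)/(74 − 85) = -4, so Qd = 350 − 4P.
Supply slope: (50 − 56)/(80 − 81) = 6, so Qs = 6P − 430.
Without the tax, 350 − 4P = 6P − 430 gives 10P = 780, so P* = €78 and Q* = 38.
With the tax collected from consumers, demand (in seller-price terms) shifts: Qd = 350 − 4(P + 13).
Solving gives Q = 6.8 with consumers paying €85.8 and producers receiving €72.8 (the €13 wedge).
Revenue = t · Q = 13 · 6.8 = €88.4.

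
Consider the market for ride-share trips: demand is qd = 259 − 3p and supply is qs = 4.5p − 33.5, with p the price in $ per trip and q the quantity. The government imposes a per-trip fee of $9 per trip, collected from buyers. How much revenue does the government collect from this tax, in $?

Tax revenue = $1132.2.

Without the tax, 259 − 3p = 4.5p − 33.5 gives 7.5p = 292.5, so p* = $39 and q* = 142.
With the tax collected from buyers, demand (in seller-price terms) shifts: qd = 259 − 3(p + 9).
New equilibrium: buyers pay $44.4, suppliers receive $35.4, q = 125.8. (Wedge: pb − ps = 9.)
Revenue = t · Q = 9 · 125.8 = $1132.2.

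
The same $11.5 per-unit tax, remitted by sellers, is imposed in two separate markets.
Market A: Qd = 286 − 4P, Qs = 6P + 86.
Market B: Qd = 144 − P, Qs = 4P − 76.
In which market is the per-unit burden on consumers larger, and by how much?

Market A: pre-tax P* = $20, Q* = 206; post-tax Q = 178.4; per-unit burden on consumers = $6.9.
Market B: pre-tax P* = $44, Q* = 100; post-tax Q = 90.8; per-unit burden on consumers = $9.2.
Difference: $6.9 vs $9.2 → market B is larger by $2.3.

Market B, by $2.3.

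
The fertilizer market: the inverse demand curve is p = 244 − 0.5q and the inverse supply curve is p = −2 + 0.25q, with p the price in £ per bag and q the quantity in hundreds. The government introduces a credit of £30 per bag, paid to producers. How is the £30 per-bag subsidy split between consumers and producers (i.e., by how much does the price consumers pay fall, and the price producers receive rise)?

Rewrite in direct form: qd = 488 − 2p and qs = 4p + 8.
Without the subsidy, 488 − 2p = 4p + 8 gives 6p = 480, so p* = £80 and q* = 328.
With a per-unit subsidy paid to producers, each receives p + 30 per unit sold, so supply becomes qs = 4(p + 30) + 8.
Solving gives q = 368 with consumers paying £60 and producers receiving £90 (the £30 wedge).
Gain to consumers: £20; to producers: £10. (They sum to £30.)

Consumers gain £20 per bag; producers gain £10 per bag.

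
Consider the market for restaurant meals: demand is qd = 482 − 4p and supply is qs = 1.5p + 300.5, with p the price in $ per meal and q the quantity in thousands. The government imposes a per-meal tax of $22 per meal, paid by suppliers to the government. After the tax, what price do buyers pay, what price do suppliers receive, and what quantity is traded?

Before the tax: set 482 − 4p = 1.5p + 300.5 → p* = $33, q* = 350.
With the tax collected from suppliers, supply shifts: qs = 1.5(p − 22) + 300.5.
Solving gives q = 326 with buyers paying $39 and suppliers receiving $17 (the $22 wedge).
The less price-elastic side of the market bears the larger share of a per-unit tax.

Buyers pay $39; suppliers receive $17; quantity = 326.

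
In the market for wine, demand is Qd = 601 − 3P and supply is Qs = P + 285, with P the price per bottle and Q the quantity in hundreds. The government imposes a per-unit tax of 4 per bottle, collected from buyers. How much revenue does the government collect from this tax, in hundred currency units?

Tax revenue = 1444 hundred.

Without the tax, 601 − 3P = P + 285 gives 4P = 316, so P* = 79 and Q* = 364.
With the tax collected from buyers, demand (in seller-price terms) shifts: Qd = 601 − 3(P + 4).
Solving gives Q = 361 with buyers paying 80 and producers receiving 76 (the 4 wedge).
Revenue = t · Q = 4 · 361 = 1444.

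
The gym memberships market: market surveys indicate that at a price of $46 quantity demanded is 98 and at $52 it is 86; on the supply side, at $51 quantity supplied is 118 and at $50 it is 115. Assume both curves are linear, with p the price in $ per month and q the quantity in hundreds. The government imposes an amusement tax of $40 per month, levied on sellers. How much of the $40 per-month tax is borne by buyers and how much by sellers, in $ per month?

Demand slope: (86 − 98)/(52 − 46) = -2, so qd = 190 − 2p.
Supply slope: (115 − 118)/(50 − 51) = 3, so qs = 3p − 35.
Before the tax: set 190 − 2p = 3p − 35 → p* = $45, q* = 100.
With the tax collected from sellers, supply shifts: qs = 3(p − 40) − 35.
Solving gives q = 52 with buyers paying $69 and sellers receiving $29 (the $40 wedge).
Burden on buyers: $24; on sellers: $16. (They sum to $40.)

Buyers bear $24 per month; sellers bear $16 per month.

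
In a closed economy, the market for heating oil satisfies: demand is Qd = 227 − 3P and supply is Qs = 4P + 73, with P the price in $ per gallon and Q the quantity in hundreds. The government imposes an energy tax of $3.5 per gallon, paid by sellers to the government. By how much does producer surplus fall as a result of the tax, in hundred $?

Without the tax, 227 − 3P = 4P + 73 gives 7P = 154, so P* = $22 and Q* = 161.
With the tax collected from sellers, supply shifts: Qs = 4(P − 3.5) + 73.
Solving gives Q = 155 with buyers paying $24 and sellers receiving $20.5 (the $3.5 wedge).
ΔPS is the trapezoid between Q = 155 and Q = 161 of height $1.5: ½ · (161 + 155) · 1.5 = $237.

Producer surplus falls by $237 hundred.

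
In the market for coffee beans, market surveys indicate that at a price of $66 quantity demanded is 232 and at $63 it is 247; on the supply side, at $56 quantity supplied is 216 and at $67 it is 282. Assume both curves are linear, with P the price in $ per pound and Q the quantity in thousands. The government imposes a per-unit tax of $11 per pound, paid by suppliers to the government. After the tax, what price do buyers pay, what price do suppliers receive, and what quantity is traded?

Buyers pay $68; suppliers receive $57; quantity = 222.

Demand slope: (247 − 232)/(63 − 66) = -5, so Qd = 562 − 5P.
Supply slope: (282 − 216)/(67 − 56) = 6, so Qs = 6P − 120.
Before the tax: set 562 − 5P = 6P − 120 → P* = $62, Q* = 252.
With the tax collected from suppliers, supply shifts: Qs = 6(P − 11) − 120.
Solving gives Q = 222 with buyers paying $68 and suppliers receiving $57 (the $11 wedge).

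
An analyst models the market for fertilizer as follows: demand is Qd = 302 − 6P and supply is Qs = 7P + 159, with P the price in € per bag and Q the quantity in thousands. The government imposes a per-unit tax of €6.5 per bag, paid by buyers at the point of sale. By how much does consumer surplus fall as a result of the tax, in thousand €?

Before the tax: set 302 − 6P = 7P + 159 → P* = €11, Q* = 236.
With the tax collected from buyers, demand (in seller-price terms) shifts: Qd = 302 − 6(P + 6.5).
Solving gives Q = 215 with buyers paying €14.5 and producers receiving €8 (the €6.5 wedge).
ΔCS is the trapezoid between Q = 215 and Q = 236 of height €3.5: ½ · (236 + 215) · 3.5 = €789.25.

Consumer surplus falls by €789.25 thousand.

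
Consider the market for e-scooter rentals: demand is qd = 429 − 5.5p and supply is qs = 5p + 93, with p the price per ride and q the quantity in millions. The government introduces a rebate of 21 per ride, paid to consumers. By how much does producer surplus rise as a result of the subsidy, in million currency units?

Before the subsidy: set 429 − 5.5p = 5p + 93 → p* = 32, q* = 253.
With a per-unit subsidy paid to consumers, each effectively pays p − 21, so demand becomes qd = 429 − 5.5(p − 21).
Solving gives q = 308 with consumers paying 22 and sellers receiving 43 (the 21 wedge).
ΔPS is the trapezoid between Q = 308 and Q = 253 of height 11: ½ · (253 + 308) · 11 = 3085.5.

Producer surplus rises by 3085.5 million.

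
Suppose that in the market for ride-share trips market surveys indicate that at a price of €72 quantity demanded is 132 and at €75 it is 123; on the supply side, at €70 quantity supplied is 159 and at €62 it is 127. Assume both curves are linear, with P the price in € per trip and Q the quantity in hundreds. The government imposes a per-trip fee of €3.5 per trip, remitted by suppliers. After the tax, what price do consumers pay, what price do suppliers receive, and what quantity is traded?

Demand slope: (123 − 132)/(75 − 72) = -3, so Qd = 348 − 3P.
Supply slope: (127 − 159)/(62 − 70) = 4, so Qs = 4P − 121.
Without the tax, 348 − 3P = 4P − 121 gives 7P = 469, so P* = €67 and Q* = 147.
With the tax collected from suppliers, supply shifts: Qs = 4(P − 3.5) − 121.
New equilibrium: consumers pay €69, suppliers receive €65.5, Q = 141. (Wedge: Pb − Ps = 3.5.)

Consumers pay €69; suppliers receive €65.5; quantity = 141.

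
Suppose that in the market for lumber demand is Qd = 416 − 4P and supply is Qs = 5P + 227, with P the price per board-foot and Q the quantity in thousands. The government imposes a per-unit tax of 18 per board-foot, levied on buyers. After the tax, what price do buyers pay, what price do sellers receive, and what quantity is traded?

Buyers pay 31; sellers receive 13; quantity = 292.

Before the tax: set 416 − 4P = 5P + 227 → P* = 21, Q* = 332.
With the tax collected from buyers, demand (in seller-price terms) shifts: Qd = 416 − 4(P + 18).
New equilibrium: buyers pay 31, sellers receive 13, Q = 292. (Wedge: Pb − Ps = 18.)
The less price-elastic side of the market bears the larger share of a per-unit tax.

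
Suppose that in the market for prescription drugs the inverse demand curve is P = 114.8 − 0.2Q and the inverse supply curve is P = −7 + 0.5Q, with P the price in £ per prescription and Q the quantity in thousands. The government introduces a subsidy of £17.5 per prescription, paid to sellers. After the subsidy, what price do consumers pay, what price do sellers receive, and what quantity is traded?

Inverting to Q(P) form: Qd = 574 − 5P; Qs = 2P + 14.
Without the subsidy, 574 − 5P = 2P + 14 gives 7P = 560, so P* = £80 and Q* = 174.
With a per-unit subsidy paid to sellers, each receives P + 17.5 per unit sold, so supply becomes Qs = 2(P + 17.5) + 14.
Solving gives Q = 199 with consumers paying £75 and sellers receiving £92.5 (the £17.5 wedge).

Consumers pay £75; sellers receive £92.5; quantity = 199.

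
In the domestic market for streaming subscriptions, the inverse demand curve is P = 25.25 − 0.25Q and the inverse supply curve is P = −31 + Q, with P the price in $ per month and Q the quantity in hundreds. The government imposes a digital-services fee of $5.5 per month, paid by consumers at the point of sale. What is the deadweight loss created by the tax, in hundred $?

Deadweight loss = $12.1 hundred.

Inverting to Q(P) form: Qd = 101 − 4P; Qs = P + 31.
Without the tax, 101 − 4P = P + 31 gives 5P = 70, so P* = $14 and Q* = 45.
With the tax collected from consumers, demand (in seller-price terms) shifts: Qd = 101 − 4(P + 5.5).
New equilibrium: consumers pay $15.1, sellers receive $9.6, Q = 40.6. (Wedge: Pb − Ps = 5.5.)
Quantity falls by |ΔQ| = |45 − 40.6| = 4.4.
DWL = ½ · t · |ΔQ| = ½ · 5.5 · 4.4 = $12.1.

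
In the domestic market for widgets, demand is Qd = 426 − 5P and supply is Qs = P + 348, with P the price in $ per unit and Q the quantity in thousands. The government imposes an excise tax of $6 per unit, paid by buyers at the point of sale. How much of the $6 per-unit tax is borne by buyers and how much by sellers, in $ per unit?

Buyers bear $1 per unit; sellers bear $5 per unit.

Without the tax, 426 − 5P = P + 348 gives 6P = 78, so P* = $13 and Q* = 361.
With the tax collected from buyers, demand (in seller-price terms) shifts: Qd = 426 − 5(P + 6).
New equilibrium: buyers pay $14, sellers receive $8, Q = 356. (Wedge: Pb − Ps = 6.)
Burden on buyers: $1; on sellers: $5. (They sum to $6.)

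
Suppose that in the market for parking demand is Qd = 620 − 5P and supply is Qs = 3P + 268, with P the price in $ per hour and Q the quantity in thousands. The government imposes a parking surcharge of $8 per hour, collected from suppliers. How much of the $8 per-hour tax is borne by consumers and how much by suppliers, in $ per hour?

Without the tax, 620 − 5P = 3P + 268 gives 8P = 352, so P* = $44 and Q* = 400.
With the tax collected from suppliers, supply shifts: Qs = 3(P − 8) + 268.
Solving gives Q = 385 with consumers paying $47 and suppliers receiving $39 (the $8 wedge).
Burden on consumers: $3; on suppliers: $5. (They sum to $8.)
The less price-elastic side of the market bears the larger share of a per-unit tax.

Consumers bear $3 per hour; suppliers bear $5 per hour.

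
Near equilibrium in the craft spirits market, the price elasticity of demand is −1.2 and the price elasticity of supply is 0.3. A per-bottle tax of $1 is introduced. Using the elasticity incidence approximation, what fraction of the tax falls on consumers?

Consumers' share ≈ 0.2.

Incidence ratio: consumers' share ≈ εs / (εs + |εd|) = 0.3 / (0.3 + 1.2) = 0.2.
Supply is the less elastic side, so consumers bear the smaller share.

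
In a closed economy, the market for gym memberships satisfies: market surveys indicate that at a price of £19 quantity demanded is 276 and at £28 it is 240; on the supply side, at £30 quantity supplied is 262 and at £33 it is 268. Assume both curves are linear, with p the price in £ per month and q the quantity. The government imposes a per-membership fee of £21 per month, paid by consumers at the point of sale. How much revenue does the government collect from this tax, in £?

Tax revenue = £4704.

Demand slope: (240 − 276)/(28 − 19) = -4, so qd = 352 − 4p.
Supply slope: (268 − 262)/(33 − 30) = 2, so qs = 2p + 202.
Without the tax, 352 − 4p = 2p + 202 gives 6p = 150, so p* = £25 and q* = 252.
With the tax collected from consumers, demand (in seller-price terms) shifts: qd = 352 − 4(p + 21).
Solving gives q = 224 with consumers paying £32 and producers receiving £11 (the £21 wedge).
Revenue = t · Q = 21 · 224 = £4704.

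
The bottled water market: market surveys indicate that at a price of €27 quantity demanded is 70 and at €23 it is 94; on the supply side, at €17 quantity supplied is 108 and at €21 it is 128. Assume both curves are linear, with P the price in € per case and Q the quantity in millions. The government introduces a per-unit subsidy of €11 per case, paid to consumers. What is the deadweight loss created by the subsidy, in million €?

Deadweight loss = €165 million.

Demand slope: (94 − 70)/(23 − 27) = -6, so Qd = 232 − 6P.
Supply slope: (128 − 108)/(21 − 17) = 5, so Qs = 5P + 23.
Without the subsidy, 232 − 6P = 5P + 23 gives 11P = 209, so P* = €19 and Q* = 118.
With a per-unit subsidy paid to consumers, each effectively pays P − 11, so demand becomes Qd = 232 − 6(P − 11).
New equilibrium: consumers pay €14, producers receive €25, Q = 148. (Wedge: Pb − Ps = −11.)
Quantity rises by |ΔQ| = |118 − 148| = 30.
DWL = ½ · t · |ΔQ| = ½ · 11 · 30 = €165.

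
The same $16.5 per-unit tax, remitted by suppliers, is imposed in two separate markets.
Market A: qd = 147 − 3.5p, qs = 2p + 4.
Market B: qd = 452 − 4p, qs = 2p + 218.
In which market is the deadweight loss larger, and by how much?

Market A: pre-tax p* = $26, q* = 56; post-tax q = 35; deadweight loss = $173.25.
Market B: pre-tax p* = $39, q* = 296; post-tax q = 274; deadweight loss = $181.5.
Difference: $173.25 vs $181.5 → market B is larger by $8.25.

Market B, by $8.25.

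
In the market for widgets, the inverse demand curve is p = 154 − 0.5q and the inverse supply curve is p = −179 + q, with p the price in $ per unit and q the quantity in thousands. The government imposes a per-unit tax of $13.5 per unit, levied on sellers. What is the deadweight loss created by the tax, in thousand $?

Deadweight loss = $60.75 thousand.

Rewrite in direct form: qd = 308 − 2p and qs = p + 179.
Before the tax: set 308 − 2p = p + 179 → p* = $43, q* = 222.
With the tax collected from sellers, supply shifts: qs = (p − 13.5) + 179.
Solving gives q = 213 with buyers paying $47.5 and sellers receiving $34 (the $13.5 wedge).
Quantity falls by |ΔQ| = |222 − 213| = 9.
DWL = ½ · t · |ΔQ| = ½ · 13.5 · 9 = $60.75.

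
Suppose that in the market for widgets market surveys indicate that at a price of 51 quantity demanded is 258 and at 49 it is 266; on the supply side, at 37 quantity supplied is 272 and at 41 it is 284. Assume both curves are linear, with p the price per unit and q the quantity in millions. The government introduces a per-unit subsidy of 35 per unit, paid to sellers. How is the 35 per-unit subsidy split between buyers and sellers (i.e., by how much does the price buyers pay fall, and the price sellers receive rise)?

Buyers gain 15 per unit; sellers gain 20 per unit.

Demand slope: (266 − 258)/(49 − 51) = -4, so qd = 462 − 4p.
Supply slope: (284 − 272)/(41 − 37) = 3, so qs = 3p + 161.
Before the subsidy: set 462 − 4p = 3p + 161 → p* = 43, q* = 290.
With a per-unit subsidy paid to sellers, each receives p + 35 per unit sold, so supply becomes qs = 3(p + 35) + 161.
New equilibrium: buyers pay 28, sellers receive 63, q = 350. (Wedge: pb − ps = −35.)
Gain to buyers: 15; to sellers: 20. (They sum to 35.)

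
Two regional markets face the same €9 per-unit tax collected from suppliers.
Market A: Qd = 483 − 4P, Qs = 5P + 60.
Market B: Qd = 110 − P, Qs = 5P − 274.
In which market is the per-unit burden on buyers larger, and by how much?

Market B, by €2.5.

Market A: pre-tax P* = €47, Q* = 295; post-tax Q = 275; per-unit burden on buyers = €5.
Market B: pre-tax P* = €64, Q* = 46; post-tax Q = 38.5; per-unit burden on buyers = €7.5.
Difference: €5 vs €7.5 → market B is larger by €2.5.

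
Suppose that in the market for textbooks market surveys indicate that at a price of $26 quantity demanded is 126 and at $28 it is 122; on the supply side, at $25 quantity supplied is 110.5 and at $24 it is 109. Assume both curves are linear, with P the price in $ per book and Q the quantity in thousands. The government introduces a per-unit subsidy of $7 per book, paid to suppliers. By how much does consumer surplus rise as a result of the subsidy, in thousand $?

Consumer surplus rises by $363 thousand.

Demand slope: (122 − 126)/(28 − 26) = -2, so Qd = 178 − 2P.
Supply slope: (109 − 110.5)/(24 − 25) = 1.5, so Qs = 1.5P + 73.
Before the subsidy: set 178 − 2P = 1.5P + 73 → P* = $30, Q* = 118.
With a per-unit subsidy paid to suppliers, each receives P + 7 per unit sold, so supply becomes Qs = 1.5(P + 7) + 73.
New equilibrium: buyers pay $27, suppliers receive $34, Q = 124. (Wedge: Pb − Ps = −7.)
ΔCS is the trapezoid between Q = 124 and Q = 118 of height $3: ½ · (118 + 124) · 3 = $363.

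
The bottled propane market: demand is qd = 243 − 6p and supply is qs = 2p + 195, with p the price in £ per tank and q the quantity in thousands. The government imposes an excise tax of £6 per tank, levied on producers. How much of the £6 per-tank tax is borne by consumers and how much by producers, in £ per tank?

Consumers bear £1.5 per tank; producers bear £4.5 per tank.

Before the tax: set 243 − 6p = 2p + 195 → p* = £6, q* = 207.
With the tax collected from producers, supply shifts: qs = 2(p − 6) + 195.
New equilibrium: consumers pay £7.5, producers receive £1.5, q = 198. (Wedge: pb − ps = 6.)
Burden on consumers: £1.5; on producers: £4.5. (They sum to £6.)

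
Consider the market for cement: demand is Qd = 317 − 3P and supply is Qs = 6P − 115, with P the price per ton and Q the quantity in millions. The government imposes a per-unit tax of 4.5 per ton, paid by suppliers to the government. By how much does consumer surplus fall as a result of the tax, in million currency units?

Without the tax, 317 − 3P = 6P − 115 gives 9P = 432, so P* = 48 and Q* = 173.
With the tax collected from suppliers, supply shifts: Qs = 6(P − 4.5) − 115.
Solving gives Q = 164 with consumers paying 51 and suppliers receiving 46.5 (the 4.5 wedge).
ΔCS is the trapezoid between Q = 164 and Q = 173 of height 3: ½ · (173 + 164) · 3 = 505.5.

Consumer surplus falls by 505.5 million.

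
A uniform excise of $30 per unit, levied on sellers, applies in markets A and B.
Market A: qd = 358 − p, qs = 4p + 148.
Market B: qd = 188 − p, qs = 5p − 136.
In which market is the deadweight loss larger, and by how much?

Market B, by $15.

Market A: pre-tax p* = $42, q* = 316; post-tax q = 292; deadweight loss = $360.
Market B: pre-tax p* = $54, q* = 134; post-tax q = 109; deadweight loss = $375.
Difference: $360 vs $375 → market B is larger by $15.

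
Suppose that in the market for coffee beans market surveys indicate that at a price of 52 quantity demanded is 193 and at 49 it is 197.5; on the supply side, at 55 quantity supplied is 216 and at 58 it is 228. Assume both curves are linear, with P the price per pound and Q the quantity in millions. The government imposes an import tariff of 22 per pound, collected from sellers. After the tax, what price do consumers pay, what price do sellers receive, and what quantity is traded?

Consumers pay 66; sellers receive 44; quantity = 172.

Demand slope: (197.5 − 193)/(49 − 52) = -1.5, so Qd = 271 − 1.5P.
Supply slope: (228 − 216)/(58 − 55) = 4, so Qs = 4P − 4.
Before the tax: set 271 − 1.5P = 4P − 4 → P* = 50, Q* = 196.
With the tax collected from sellers, supply shifts: Qs = 4(P − 22) − 4.
New equilibrium: consumers pay 66, sellers receive 44, Q = 172. (Wedge: Pb − Ps = 22.)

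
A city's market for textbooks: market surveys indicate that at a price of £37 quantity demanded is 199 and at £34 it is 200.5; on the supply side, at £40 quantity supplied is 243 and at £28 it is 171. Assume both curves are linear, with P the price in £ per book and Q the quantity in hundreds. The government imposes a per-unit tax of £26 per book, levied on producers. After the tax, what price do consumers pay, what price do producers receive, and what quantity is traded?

Consumers pay £57; producers receive £31; quantity = 189.

Demand slope: (200.5 − 199)/(34 − 37) = -0.5, so Qd = 217.5 − 0.5P.
Supply slope: (171 − 243)/(28 − 40) = 6, so Qs = 6P + 3.
Before the tax: set 217.5 − 0.5P = 6P + 3 → P* = £33, Q* = 201.
With the tax collected from producers, supply shifts: Qs = 6(P − 26) + 3.
Solving gives Q = 189 with consumers paying £57 and producers receiving £31 (the £26 wedge).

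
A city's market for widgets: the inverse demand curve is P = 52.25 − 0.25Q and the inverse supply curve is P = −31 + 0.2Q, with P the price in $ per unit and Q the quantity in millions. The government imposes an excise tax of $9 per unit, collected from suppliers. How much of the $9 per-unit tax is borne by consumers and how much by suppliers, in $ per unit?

Consumers bear $5 per unit; suppliers bear $4 per unit.

Inverting to Q(P) form: Qd = 209 − 4P; Qs = 5P + 155.
Before the tax: set 209 − 4P = 5P + 155 → P* = $6, Q* = 185.
With the tax collected from suppliers, supply shifts: Qs = 5(P − 9) + 155.
Solving gives Q = 165 with consumers paying $11 and suppliers receiving $2 (the $9 wedge).
Burden on consumers: $5; on suppliers: $4. (They sum to $9.)
The less price-elastic side of the market bears the larger share of a per-unit tax.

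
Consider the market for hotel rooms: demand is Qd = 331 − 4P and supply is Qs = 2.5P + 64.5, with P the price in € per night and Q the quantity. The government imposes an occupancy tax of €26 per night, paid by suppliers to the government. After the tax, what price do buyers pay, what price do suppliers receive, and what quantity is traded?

Buyers pay €51; suppliers receive €25; quantity = 127.

Before the tax: set 331 − 4P = 2.5P + 64.5 → P* = €41, Q* = 167.
With the tax collected from suppliers, supply shifts: Qs = 2.5(P − 26) + 64.5.
New equilibrium: buyers pay €51, suppliers receive €25, Q = 127. (Wedge: Pb − Ps = 26.)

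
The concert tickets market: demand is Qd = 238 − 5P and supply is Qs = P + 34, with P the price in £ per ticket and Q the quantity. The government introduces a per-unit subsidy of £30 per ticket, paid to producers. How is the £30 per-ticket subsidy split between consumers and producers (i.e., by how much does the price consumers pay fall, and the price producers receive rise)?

Consumers gain £5 per ticket; producers gain £25 per ticket.

Before the subsidy: set 238 − 5P = P + 34 → P* = £34, Q* = 68.
With a per-unit subsidy paid to producers, each receives P + 30 per unit sold, so supply becomes Qs = (P + 30) + 34.
Solving gives Q = 93 with consumers paying £29 and producers receiving £59 (the £30 wedge).
Gain to consumers: £5; to producers: £25. (They sum to £30.)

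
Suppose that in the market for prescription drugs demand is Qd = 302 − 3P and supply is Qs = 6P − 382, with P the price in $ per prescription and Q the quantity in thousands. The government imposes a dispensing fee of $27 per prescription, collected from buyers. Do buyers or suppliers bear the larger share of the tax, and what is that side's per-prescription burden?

Buyers bear the larger share: $18 per prescription.

Without the tax, 302 − 3P = 6P − 382 gives 9P = 684, so P* = $76 and Q* = 74.
With the tax collected from buyers, demand (in seller-price terms) shifts: Qd = 302 − 3(P + 27).
New equilibrium: buyers pay $94, suppliers receive $67, Q = 20. (Wedge: Pb − Ps = 27.)
Per-prescription burden: buyers $18, suppliers $9.
Buyers take the larger share because demand is less price-elastic here (demand slope 3 vs supply slope 6).
The less price-elastic side of the market bears the larger share of a per-unit tax.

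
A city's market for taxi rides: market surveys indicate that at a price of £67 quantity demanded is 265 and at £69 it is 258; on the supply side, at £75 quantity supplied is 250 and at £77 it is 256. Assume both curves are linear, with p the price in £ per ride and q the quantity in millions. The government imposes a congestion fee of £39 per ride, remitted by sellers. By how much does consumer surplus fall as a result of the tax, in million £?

Demand slope: (258 − 265)/(69 − 67) = -3.5, so qd = 499.5 − 3.5p.
Supply slope: (256 − 250)/(77 − 75) = 3, so qs = 3p + 25.
Before the tax: set 499.5 − 3.5p = 3p + 25 → p* = £73, q* = 244.
With the tax collected from sellers, supply shifts: qs = 3(p − 39) + 25.
Solving gives q = 181 with consumers paying £91 and sellers receiving £52 (the £39 wedge).
ΔCS is the trapezoid between Q = 181 and Q = 244 of height £18: ½ · (244 + 181) · 18 = £3825.

Consumer surplus falls by £3825 million.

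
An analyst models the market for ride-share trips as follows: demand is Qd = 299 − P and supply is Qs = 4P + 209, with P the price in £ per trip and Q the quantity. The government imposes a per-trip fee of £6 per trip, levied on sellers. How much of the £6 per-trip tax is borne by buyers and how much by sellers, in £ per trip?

Before the tax: set 299 − P = 4P + 209 → P* = £18, Q* = 281.
With the tax collected from sellers, supply shifts: Qs = 4(P − 6) + 209.
Solving gives Q = 276.2 with buyers paying £22.8 and sellers receiving £16.8 (the £6 wedge).
Burden on buyers: £4.8; on sellers: £1.2. (They sum to £6.)

Buyers bear £4.8 per trip; sellers bear £1.2 per trip.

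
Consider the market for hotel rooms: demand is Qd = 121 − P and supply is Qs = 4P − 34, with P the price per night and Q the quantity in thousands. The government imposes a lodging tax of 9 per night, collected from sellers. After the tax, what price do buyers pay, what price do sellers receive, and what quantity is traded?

Buyers pay 38.2; sellers receive 29.2; quantity = 82.8.

Before the tax: set 121 − P = 4P − 34 → P* = 31, Q* = 90.
With the tax collected from sellers, supply shifts: Qs = 4(P − 9) − 34.
Solving gives Q = 82.8 with buyers paying 38.2 and sellers receiving 29.2 (the 9 wedge).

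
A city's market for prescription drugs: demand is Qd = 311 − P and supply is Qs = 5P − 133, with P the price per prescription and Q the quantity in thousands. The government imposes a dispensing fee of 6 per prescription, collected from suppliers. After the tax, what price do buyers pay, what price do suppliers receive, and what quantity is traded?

Without the tax, 311 − P = 5P − 133 gives 6P = 444, so P* = 74 and Q* = 237.
With the tax collected from suppliers, supply shifts: Qs = 5(P − 6) − 133.
Solving gives Q = 232 with buyers paying 79 and suppliers receiving 73 (the 6 wedge).
The less price-elastic side of the market bears the larger share of a per-unit tax.

Buyers pay 79; suppliers receive 73; quantity = 232.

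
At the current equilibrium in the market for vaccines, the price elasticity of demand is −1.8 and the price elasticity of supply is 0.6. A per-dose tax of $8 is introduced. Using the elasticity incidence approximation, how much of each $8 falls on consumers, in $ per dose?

Consumers bear ≈ $2 per dose.

Incidence ratio: consumers' share ≈ εs / (εs + |εd|) = 0.6 / (0.6 + 1.8) = 0.25.
So consumers bear ≈ 0.25 × $8 = $2; suppliers bear $6.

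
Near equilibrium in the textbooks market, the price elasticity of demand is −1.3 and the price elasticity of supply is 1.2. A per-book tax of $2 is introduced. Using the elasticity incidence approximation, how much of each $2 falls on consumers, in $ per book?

Incidence ratio: consumers' share ≈ εs / (εs + |εd|) = 1.2 / (1.2 + 1.3) = 0.48.
So consumers bear ≈ 0.48 × $2 = $0.96; suppliers bear $1.04.

Consumers bear ≈ $0.96 per book.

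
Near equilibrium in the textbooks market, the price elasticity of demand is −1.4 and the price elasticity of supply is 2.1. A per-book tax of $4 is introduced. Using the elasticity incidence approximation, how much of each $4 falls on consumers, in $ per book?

Consumers bear ≈ $2.4 per book.

Incidence ratio: consumers' share ≈ εs / (εs + |εd|) = 2.1 / (2.1 + 1.4) = 0.6.
So consumers bear ≈ 0.6 × $4 = $2.4; sellers bear $1.6.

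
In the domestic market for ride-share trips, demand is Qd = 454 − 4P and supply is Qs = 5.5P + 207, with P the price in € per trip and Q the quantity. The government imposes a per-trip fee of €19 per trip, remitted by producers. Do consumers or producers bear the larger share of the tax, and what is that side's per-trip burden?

Consumers bear the larger share: €11 per trip.

Without the tax, 454 − 4P = 5.5P + 207 gives 9.5P = 247, so P* = €26 and Q* = 350.
With the tax collected from producers, supply shifts: Qs = 5.5(P − 19) + 207.
Solving gives Q = 306 with consumers paying €37 and producers receiving €18 (the €19 wedge).
Per-trip burden: consumers €11, producers €8.
Consumers take the larger share because demand is less price-elastic here (demand slope 4 vs supply slope 5.5).
The less price-elastic side of the market bears the larger share of a per-unit tax.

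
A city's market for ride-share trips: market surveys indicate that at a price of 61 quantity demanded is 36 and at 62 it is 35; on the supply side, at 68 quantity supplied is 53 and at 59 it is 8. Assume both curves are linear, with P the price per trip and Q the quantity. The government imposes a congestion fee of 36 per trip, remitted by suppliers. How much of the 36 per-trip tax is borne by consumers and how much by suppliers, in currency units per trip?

Demand slope: (35 − 36)/(62 − 61) = -1, so Qd = 97 − P.
Supply slope: (8 − 53)/(59 − 68) = 5, so Qs = 5P − 287.
Without the tax, 97 − P = 5P − 287 gives 6P = 384, so P* = 64 and Q* = 33.
With the tax collected from suppliers, supply shifts: Qs = 5(P − 36) − 287.
New equilibrium: consumers pay 94, suppliers receive 58, Q = 3. (Wedge: Pb − Ps = 36.)
Burden on consumers: 30; on suppliers: 6. (They sum to 36.)
The less price-elastic side of the market bears the larger share of a per-unit tax.

Consumers bear 30 per trip; suppliers bear 6 per trip.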